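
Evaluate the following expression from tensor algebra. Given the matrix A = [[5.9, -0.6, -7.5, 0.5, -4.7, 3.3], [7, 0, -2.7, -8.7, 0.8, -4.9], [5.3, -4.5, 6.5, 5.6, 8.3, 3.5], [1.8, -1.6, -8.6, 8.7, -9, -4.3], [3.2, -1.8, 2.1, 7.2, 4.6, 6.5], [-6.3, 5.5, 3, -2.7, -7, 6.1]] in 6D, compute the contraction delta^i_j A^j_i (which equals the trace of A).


The contraction (trace) of a rank-2 tensor is the sum of its diagonal elements.
Diagonal entries: A[1,1] = 5.9, A[2,2] = 0, A[3,3] = 6.5, A[4,4] = 8.7, A[5,5] = 4.6, A[6,6] = 6.1
Tr(A) = 5.9 + 0 + 6.5 + 8.7 + 4.6 + 6.1 = 31.8

31.8


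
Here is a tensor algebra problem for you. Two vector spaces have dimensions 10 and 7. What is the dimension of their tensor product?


The dimension of a tensor product is the product of dimensions.
dim(V) = 10, dim(W) = 7
dim(V (x) W) = 10 * 7 = 70

70


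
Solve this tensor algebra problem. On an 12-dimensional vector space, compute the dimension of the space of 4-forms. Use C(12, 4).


The dimension of the space of p-forms on an n-dimensional space is C(n, p).
n = 12, p = 4
C(12, 4) = 12! / (4! * 8!) = 495

495


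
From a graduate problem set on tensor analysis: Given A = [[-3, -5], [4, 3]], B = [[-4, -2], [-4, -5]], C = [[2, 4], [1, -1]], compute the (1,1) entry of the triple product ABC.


(ABC)_{11} = sum_m (AB)_{1m} C_{m1}. First compute row 1 of AB.
(AB)_{11} = -3*-4 + -5*-4 = 32
(AB)_{12} = -3*-2 + -5*-5 = 31
Now contract with column 1 of C:
(AB)_{11} * C_{11} = 32 * 2 = 64
(AB)_{12} * C_{21} = 31 * 1 = 31
(ABC)_{11} = 64 + 31 = 95

95


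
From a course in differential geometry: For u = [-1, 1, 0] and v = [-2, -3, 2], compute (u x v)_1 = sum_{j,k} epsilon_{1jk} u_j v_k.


(u x v)_1 = sum_{j,k} epsilon_{1jk} u_j v_k. Only permutations of (1,2,3) contribute; the two non-zero terms are:
eps_{123} u_2 v_3 = 1 * 1 * 2 = 2
eps_{132} u_3 v_2 = -1 * 0 * -3 = 0
(u x v)_1 = 2

2


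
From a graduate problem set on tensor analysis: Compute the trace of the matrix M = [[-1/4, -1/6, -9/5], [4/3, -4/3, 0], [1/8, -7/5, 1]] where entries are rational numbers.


The trace is the sum of diagonal entries.
Diagonal: M[1,1] = -1/4, M[2,2] = -4/3, M[3,3] = 1
Tr(M) = -1/4 + -4/3 + 1
Computing step by step:
After adding M[1,1]: -1/4
After adding M[2,2]: -19/12
After adding M[3,3]: -7/12
Tr(M) = -7/12

-7/12


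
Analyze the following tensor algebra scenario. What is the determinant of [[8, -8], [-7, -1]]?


For a 2x2 matrix [[a, b], [c, d]], det = a*d - b*c.
a = 8, b = -8, c = -7, d = -1
a*d = 8 * -1 = -8
b*c = -8 * -7 = 56
det = -8 - 56 = -64

-64


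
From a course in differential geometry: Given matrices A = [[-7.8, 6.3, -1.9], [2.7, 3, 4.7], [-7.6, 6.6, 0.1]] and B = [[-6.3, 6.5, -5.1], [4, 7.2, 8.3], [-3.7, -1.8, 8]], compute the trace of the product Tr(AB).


Tr(AB) = sum_i (AB)_{ii} where (AB)_{ii} = sum_k A_{ik} B_{ki}.
(AB)_{11} = -7.8*-6.3 + 6.3*4 + -1.9*-3.7 = 81.37
(AB)_{22} = 2.7*6.5 + 3*7.2 + 4.7*-1.8 = 30.69
(AB)_{33} = -7.6*-5.1 + 6.6*8.3 + 0.1*8 = 94.34
Tr(AB) = 81.37 + 30.69 + 94.34 = 206.4

206.4


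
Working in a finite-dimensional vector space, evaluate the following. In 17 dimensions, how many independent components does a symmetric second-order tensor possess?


A symmetric rank-2 tensor in d dimensions has d(d+1)/2 independent components.
d = 17
d(d+1)/2 = 17 * 18 / 2 = 306 / 2 = 153

153


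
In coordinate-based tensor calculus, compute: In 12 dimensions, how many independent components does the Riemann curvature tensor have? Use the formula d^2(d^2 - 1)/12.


The Riemann tensor in d dimensions has d^2(d^2 - 1)/12 independent components.
d = 12, so d^2 = 144
d^2 - 1 = 143
d^2(d^2 - 1) = 144 * 143 = 20592
Divide by 12: 20592 / 12 = 1716

1716


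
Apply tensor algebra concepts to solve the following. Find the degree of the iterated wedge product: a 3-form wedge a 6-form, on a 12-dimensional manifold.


The degree of a wedge product is the sum of the degrees of the individual forms.
Degrees: 3, 6
Total degree = 3 + 6 = 9

9


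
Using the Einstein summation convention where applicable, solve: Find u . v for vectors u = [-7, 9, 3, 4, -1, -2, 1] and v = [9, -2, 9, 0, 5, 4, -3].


The inner product u . v = sum of u_i * v_i.
Term-by-term: -7 * 9, 9 * -2, 3 * 9, 4 * 0, -1 * 5, -2 * 4, 1 * -3
Products: -63, -18, 27, 0, -5, -8, -3
Sum = -63 + -18 + 27 + 0 + -5 + -8 + -3 = -70

-70


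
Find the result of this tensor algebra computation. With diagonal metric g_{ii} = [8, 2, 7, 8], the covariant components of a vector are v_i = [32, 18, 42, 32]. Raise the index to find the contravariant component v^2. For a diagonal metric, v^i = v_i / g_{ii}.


To raise an index with a diagonal metric: v^i = v_i / g_{ii}.
For index 2: v_2 = 18, g_{22} = 2
v^2 = 18 / 2 = 9

9


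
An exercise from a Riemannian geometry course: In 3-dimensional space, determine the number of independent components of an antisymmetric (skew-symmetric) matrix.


An antisymmetric rank-2 tensor satisfies A_{ij} = -A_{ji}, so diagonal entries are zero.
The independent components are the upper-triangular entries: C(n, 2) = n(n-1)/2.
n = 3
C(3, 2) = 3 * 2 / 2 = 6 / 2 = 3

3


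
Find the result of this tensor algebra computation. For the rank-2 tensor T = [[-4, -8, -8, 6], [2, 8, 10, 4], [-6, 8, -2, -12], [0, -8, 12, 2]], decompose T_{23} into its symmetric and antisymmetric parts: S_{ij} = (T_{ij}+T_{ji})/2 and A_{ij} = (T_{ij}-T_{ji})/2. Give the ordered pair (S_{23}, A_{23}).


T_{23} = 10
T_{32} = 8
S_{23} = (10 + 8)/2 = 18/2 = 9
A_{23} = (10 - 8)/2 = 2/2 = 1
Check: S + A = 9 + 1 = 10 = T_{23}.

(9, 1)


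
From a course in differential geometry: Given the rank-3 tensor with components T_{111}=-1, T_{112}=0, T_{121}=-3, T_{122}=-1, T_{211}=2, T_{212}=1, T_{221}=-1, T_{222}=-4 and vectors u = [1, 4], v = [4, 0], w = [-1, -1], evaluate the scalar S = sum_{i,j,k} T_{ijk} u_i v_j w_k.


S = sum over i,j,k of T_{ijk} u_i v_j w_k. Expanding all 8 terms:
T_{111}*u_1*v_1*w_1 = -1*1*4*-1 = 4  (running total: 4)
T_{112}*u_1*v_1*w_2 = 0*1*4*-1 = 0  (running total: 4)
T_{121}*u_1*v_2*w_1 = -3*1*0*-1 = 0  (running total: 4)
T_{122}*u_1*v_2*w_2 = -1*1*0*-1 = 0  (running total: 4)
T_{211}*u_2*v_1*w_1 = 2*4*4*-1 = -32  (running total: -28)
T_{212}*u_2*v_1*w_2 = 1*4*4*-1 = -16  (running total: -44)
T_{221}*u_2*v_2*w_1 = -1*4*0*-1 = 0  (running total: -44)
T_{222}*u_2*v_2*w_2 = -4*4*0*-1 = 0  (running total: -44)
S = -44

-44


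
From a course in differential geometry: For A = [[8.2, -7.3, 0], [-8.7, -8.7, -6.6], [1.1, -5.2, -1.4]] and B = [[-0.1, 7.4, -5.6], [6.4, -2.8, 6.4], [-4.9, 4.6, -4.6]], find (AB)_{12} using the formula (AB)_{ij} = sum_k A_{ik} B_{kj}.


(AB)_{ij} = sum_k A_{ik} B_{kj}.
For i=1, j=2:
A_{11} * B_{12} = 8.2 * 7.4 = 60.68
A_{12} * B_{22} = -7.3 * -2.8 = 20.44
A_{13} * B_{32} = 0 * 4.6 = 0
Sum = 60.68 + 20.44 + 0 = 81.12

81.12


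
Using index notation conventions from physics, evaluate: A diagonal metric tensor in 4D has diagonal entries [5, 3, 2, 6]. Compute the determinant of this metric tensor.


For a diagonal metric, the determinant is the product of diagonal entries.
Diagonal entries: 5, 3, 2, 6
det(g) = 5 * 3 * 2 * 6 = 180

180


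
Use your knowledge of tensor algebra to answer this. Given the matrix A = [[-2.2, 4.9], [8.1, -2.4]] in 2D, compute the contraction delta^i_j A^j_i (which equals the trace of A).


The contraction (trace) of a rank-2 tensor is the sum of its diagonal elements.
Diagonal entries: A[1,1] = -2.2, A[2,2] = -2.4
Tr(A) = -2.2 + -2.4 = -4.6

-4.6


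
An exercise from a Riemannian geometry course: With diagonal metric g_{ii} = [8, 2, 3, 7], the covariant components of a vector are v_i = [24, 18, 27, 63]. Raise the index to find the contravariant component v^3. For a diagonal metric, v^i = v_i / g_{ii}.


To raise an index with a diagonal metric: v^i = v_i / g_{ii}.
For index 3: v_3 = 27, g_{33} = 3
v^3 = 27 / 3 = 9

9


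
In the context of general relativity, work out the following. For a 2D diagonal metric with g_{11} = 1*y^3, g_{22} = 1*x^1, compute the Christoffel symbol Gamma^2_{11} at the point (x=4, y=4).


For a diagonal metric, Gamma^k_{ij} = (1/2) g^{kk} (dg_{ik}/dx_j + dg_{jk}/dx_i - dg_{ij}/dx_k).
The metric is diagonal, so g_{ab} = 0 for a != b.
At the given point: g_{11} = 64, g_{22} = 4
g^{22} = 1/4
dg_{12}/dx_1 = 0 (off-diagonal)
dg_{12}/dx_1 = 0 (off-diagonal)
dg_{11}/dx_2 = dg_{11}/dx_2 = 48
Numerator = 0 + 0 - 48 = -48
Gamma^2_{11} = -48 / (2 * 4) = -6

-6


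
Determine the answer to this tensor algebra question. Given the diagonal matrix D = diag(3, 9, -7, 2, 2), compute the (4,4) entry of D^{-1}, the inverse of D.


For a diagonal matrix, the inverse has entries (D^{-1})_{ii} = 1/d_{ii}.
The diagonal entries are: d_{11} = 3, d_{22} = 9, d_{33} = -7, d_{44} = 2, d_{55} = 2
We need (D^{-1})_{44} = 1/d_{44} = 1/2 = 1/2

1/2


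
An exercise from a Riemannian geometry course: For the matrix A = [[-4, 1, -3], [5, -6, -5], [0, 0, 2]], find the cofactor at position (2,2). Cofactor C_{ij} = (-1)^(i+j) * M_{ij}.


To find cofactor C_{22}, delete row 2 and column 2.
The resulting 2x2 submatrix is: [[-4, -3], [0, 2]]
Minor M_{22} = -4*2 - -3*0
  = -8 - 0 = -8
Sign = (-1)^(2+2) = (-1)^4 = 1
Cofactor C_{22} = 1 * -8 = -8

-8


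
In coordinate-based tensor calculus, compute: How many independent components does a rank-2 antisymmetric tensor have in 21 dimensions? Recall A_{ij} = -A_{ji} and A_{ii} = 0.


An antisymmetric rank-2 tensor satisfies A_{ij} = -A_{ji}, so diagonal entries are zero.
The independent components are the upper-triangular entries: C(n, 2) = n(n-1)/2.
n = 21
C(21, 2) = 21 * 20 / 2 = 420 / 2 = 210

210


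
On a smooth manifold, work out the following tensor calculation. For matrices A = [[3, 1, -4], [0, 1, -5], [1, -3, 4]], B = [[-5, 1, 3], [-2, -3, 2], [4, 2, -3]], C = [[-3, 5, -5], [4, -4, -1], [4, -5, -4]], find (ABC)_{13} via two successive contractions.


(ABC)_{13} = sum_m (AB)_{1m} C_{m3}. First compute row 1 of AB.
(AB)_{11} = 3*-5 + 1*-2 + -4*4 = -33
(AB)_{12} = 3*1 + 1*-3 + -4*2 = -8
(AB)_{13} = 3*3 + 1*2 + -4*-3 = 23
Now contract with column 3 of C:
(AB)_{11} * C_{13} = -33 * -5 = 165
(AB)_{12} * C_{23} = -8 * -1 = 8
(AB)_{13} * C_{33} = 23 * -4 = -92
(ABC)_{13} = 165 + 8 + -92 = 81

81


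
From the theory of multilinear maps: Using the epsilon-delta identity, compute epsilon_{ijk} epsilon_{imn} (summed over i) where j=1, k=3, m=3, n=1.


Using the identity: epsilon_{ijk} epsilon_{imn} = delta_{jm} delta_{kn} - delta_{jn} delta_{km}.
delta_{13} = 0
delta_{31} = 0
delta_{11} = 1
delta_{33} = 1
Result = 0 * 0 - 1 * 1 = 0 - 1 = -1

-1


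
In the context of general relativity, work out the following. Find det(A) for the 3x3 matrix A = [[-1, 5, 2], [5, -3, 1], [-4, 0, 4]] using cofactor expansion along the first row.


Expanding along the first row, det(A) = a11*M_11 - a12*M_12 + a13*M_13, where M_1j is the (1,j) minor.
Minor M_11 = -3*4 - 1*0 = -12
Minor M_12 = 5*4 - 1*-4 = 24
Minor M_13 = 5*0 - -3*-4 = -12
det = -1*(-12) - 5*(24) + 2*(-12)
    = 12 - 120 + -24
    = -132

-132


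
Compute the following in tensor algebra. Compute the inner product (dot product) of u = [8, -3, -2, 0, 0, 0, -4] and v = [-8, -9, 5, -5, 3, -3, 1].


The inner product u . v = sum of u_i * v_i.
Term-by-term: 8 * -8, -3 * -9, -2 * 5, 0 * -5, 0 * 3, 0 * -3, -4 * 1
Products: -64, 27, -10, 0, 0, 0, -4
Sum = -64 + 27 + -10 + 0 + 0 + 0 + -4 = -51

-51


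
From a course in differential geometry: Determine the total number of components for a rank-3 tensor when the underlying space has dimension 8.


The number of components of a rank-r tensor in d dimensions is d^r.
Here d = 8 and r = 3.
8^3 = 512

512


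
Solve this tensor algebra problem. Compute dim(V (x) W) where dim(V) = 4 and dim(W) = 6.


The dimension of a tensor product is the product of dimensions.
dim(V) = 4, dim(W) = 6
dim(V (x) W) = 4 * 6 = 24

24


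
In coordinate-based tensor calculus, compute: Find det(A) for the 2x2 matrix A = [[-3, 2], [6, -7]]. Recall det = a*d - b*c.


For a 2x2 matrix [[a, b], [c, d]], det = a*d - b*c.
a = -3, b = 2, c = 6, d = -7
a*d = -3 * -7 = 21
b*c = 2 * 6 = 12
det = 21 - 12 = 9

9


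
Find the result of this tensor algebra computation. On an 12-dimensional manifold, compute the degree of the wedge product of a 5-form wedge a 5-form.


The degree of a wedge product is the sum of the degrees of the individual forms.
Degrees: 5, 5
Total degree = 5 + 5 = 10

10


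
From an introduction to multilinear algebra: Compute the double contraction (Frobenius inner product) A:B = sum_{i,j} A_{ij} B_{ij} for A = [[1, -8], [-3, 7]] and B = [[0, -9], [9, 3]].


A:B = sum over all i,j of A_{ij} * B_{ij}.
Row 1: 1*0=0, -8*-9=72 => row sum = 72
Row 2: -3*9=-27, 7*3=21 => row sum = -6
Total = 72 + -6 = 66

66


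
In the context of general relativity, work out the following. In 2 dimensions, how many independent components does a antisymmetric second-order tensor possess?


A antisymmetric rank-2 tensor in d dimensions has d(d-1)/2 independent components.
d = 2
d(d-1)/2 = 2 * 1 / 2 = 2 / 2 = 1

1


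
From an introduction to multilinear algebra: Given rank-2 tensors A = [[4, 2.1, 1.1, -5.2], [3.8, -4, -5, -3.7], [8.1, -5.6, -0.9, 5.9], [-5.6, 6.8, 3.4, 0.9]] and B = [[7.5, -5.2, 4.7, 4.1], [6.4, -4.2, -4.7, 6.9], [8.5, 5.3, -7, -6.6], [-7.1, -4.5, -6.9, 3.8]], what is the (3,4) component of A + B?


Tensor addition is component-wise: (A + B)_{ij} = A_{ij} + B_{ij}.
A_{34} = 5.9
B_{34} = -6.6
(A + B)_{34} = 5.9 + -6.6 = -0.7

-0.7


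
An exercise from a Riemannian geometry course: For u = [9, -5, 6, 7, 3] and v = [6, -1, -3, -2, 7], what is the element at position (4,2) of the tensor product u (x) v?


The outer product entry T_{ij} = u_i * v_j.
We need i=4, j=2.
u_4 = 7, v_2 = -1
T_{4,2} = 7 * -1 = -7

-7


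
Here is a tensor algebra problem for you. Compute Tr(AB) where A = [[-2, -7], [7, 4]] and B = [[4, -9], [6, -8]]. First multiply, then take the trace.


Tr(AB) = sum_i (AB)_{ii} where (AB)_{ii} = sum_k A_{ik} B_{ki}.
(AB)_{11} = -2*4 + -7*6 = -50
(AB)_{22} = 7*-9 + 4*-8 = -95
Tr(AB) = -50 + -95 = -145

-145


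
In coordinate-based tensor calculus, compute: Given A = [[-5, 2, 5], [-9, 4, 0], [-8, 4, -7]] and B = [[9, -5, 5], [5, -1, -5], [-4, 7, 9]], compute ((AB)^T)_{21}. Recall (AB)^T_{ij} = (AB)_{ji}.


(AB)^T_{ij} = (AB)_{ji} = sum_k A_{jk} B_{ki}.
For i=2, j=1 we need (AB)_{12}:
A_{11} * B_{12} = -5 * -5 = 25
A_{12} * B_{22} = 2 * -1 = -2
A_{13} * B_{32} = 5 * 7 = 35
Sum = 25 + -2 + 35 = 58

58


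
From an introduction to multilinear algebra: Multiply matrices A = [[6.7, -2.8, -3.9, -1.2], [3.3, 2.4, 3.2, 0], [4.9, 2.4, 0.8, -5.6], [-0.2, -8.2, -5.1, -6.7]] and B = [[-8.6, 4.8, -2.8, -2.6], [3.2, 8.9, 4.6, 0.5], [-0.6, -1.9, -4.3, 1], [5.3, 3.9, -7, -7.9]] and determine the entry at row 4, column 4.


(AB)_{ij} = sum_k A_{ik} B_{kj}.
For i=4, j=4:
A_{41} * B_{14} = -0.2 * -2.6 = 0.52
A_{42} * B_{24} = -8.2 * 0.5 = -4.1
A_{43} * B_{34} = -5.1 * 1 = -5.1
A_{44} * B_{44} = -6.7 * -7.9 = 52.93
Sum = 0.52 + -4.1 + -5.1 + 52.93 = 44.25

44.25


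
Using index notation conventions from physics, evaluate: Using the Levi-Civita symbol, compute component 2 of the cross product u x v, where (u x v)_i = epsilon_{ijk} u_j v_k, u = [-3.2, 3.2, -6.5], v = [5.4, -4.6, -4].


(u x v)_2 = sum_{j,k} epsilon_{2jk} u_j v_k. Only permutations of (1,2,3) contribute; the two non-zero terms are:
eps_{213} u_1 v_3 = -1 * -3.2 * -4 = -12.8
eps_{231} u_3 v_1 = 1 * -6.5 * 5.4 = -35.1
(u x v)_2 = -47.9

-47.9


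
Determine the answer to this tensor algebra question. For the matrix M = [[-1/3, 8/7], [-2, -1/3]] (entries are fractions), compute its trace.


The trace is the sum of diagonal entries.
Diagonal: M[1,1] = -1/3, M[2,2] = -1/3
Tr(M) = -1/3 + -1/3
Computing step by step:
After adding M[1,1]: -1/3
After adding M[2,2]: -2/3
Tr(M) = -2/3

-2/3


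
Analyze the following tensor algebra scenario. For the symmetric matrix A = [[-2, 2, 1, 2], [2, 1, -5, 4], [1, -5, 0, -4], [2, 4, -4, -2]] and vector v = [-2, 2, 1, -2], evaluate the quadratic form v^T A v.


First compute Av:
(Av)_1 = -2*-2 + 2*2 + 1*1 + 2*-2 = 5
(Av)_2 = 2*-2 + 1*2 + -5*1 + 4*-2 = -15
(Av)_3 = 1*-2 + -5*2 + 0*1 + -4*-2 = -4
(Av)_4 = 2*-2 + 4*2 + -4*1 + -2*-2 = 4
Av = [5, -15, -4, 4]
Then v^T (Av) = -2*5 + 2*-15 + 1*-4 + -2*4
= -10 + -30 + -4 + -8 = -52

-52


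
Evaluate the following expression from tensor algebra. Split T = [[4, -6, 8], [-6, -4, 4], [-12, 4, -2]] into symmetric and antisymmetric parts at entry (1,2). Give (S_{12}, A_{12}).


T_{12} = -6
T_{21} = -6
S_{12} = (-6 + -6)/2 = -12/2 = -6
A_{12} = (-6 - -6)/2 = 0/2 = 0
Check: S + A = -6 + 0 = -6 = T_{12}.

(-6, 0)


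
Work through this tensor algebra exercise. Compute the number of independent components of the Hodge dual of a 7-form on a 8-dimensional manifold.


The Hodge dual of a p-form on an n-dimensional manifold is an (n-p)-form.
n = 8, p = 7, so dual degree = 8 - 7 = 1
The number of components is C(n, n-p) = C(8, 1) = 8

8


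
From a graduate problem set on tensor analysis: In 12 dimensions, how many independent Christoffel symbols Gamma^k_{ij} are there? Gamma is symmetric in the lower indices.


Christoffel symbols Gamma^k_{ij} are symmetric in i,j, so there are d * d(d+1)/2 independent symbols.
d = 12
d(d+1)/2 = 12 * 13 / 2 = 78
Total = 12 * 78 = 936

936


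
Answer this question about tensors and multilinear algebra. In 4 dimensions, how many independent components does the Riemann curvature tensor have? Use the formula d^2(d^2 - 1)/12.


The Riemann tensor in d dimensions has d^2(d^2 - 1)/12 independent components.
d = 4, so d^2 = 16
d^2 - 1 = 15
d^2(d^2 - 1) = 16 * 15 = 240
Divide by 12: 240 / 12 = 20

20


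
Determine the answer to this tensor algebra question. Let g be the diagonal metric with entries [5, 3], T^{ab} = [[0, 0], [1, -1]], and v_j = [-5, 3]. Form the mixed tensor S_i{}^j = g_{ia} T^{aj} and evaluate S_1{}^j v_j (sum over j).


Step 1: lower the first index. For a diagonal metric, g_{ia} T^{aj} = g_{ii} T^{ij} (no sum on i).
g_{11} = 5
S_1{}^1 = 5 * T^{11} = 5 * 0 = 0
S_1{}^2 = 5 * T^{12} = 5 * 0 = 0
Step 2: contract S_1{}^j with v_j.
S_1{}^1 * v_1 = 0 * -5 = 0
S_1{}^2 * v_2 = 0 * 3 = 0
Result = 0 + 0 = 0

0


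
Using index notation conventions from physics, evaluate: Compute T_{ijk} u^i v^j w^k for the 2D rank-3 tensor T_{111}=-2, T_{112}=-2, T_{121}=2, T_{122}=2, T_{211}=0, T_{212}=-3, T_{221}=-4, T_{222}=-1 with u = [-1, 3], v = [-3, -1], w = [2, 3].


S = sum over i,j,k of T_{ijk} u_i v_j w_k. Expanding all 8 terms:
T_{111}*u_1*v_1*w_1 = -2*-1*-3*2 = -12  (running total: -12)
T_{112}*u_1*v_1*w_2 = -2*-1*-3*3 = -18  (running total: -30)
T_{121}*u_1*v_2*w_1 = 2*-1*-1*2 = 4  (running total: -26)
T_{122}*u_1*v_2*w_2 = 2*-1*-1*3 = 6  (running total: -20)
T_{211}*u_2*v_1*w_1 = 0*3*-3*2 = 0  (running total: -20)
T_{212}*u_2*v_1*w_2 = -3*3*-3*3 = 81  (running total: 61)
T_{221}*u_2*v_2*w_1 = -4*3*-1*2 = 24  (running total: 85)
T_{222}*u_2*v_2*w_2 = -1*3*-1*3 = 9  (running total: 94)
S = 94

94


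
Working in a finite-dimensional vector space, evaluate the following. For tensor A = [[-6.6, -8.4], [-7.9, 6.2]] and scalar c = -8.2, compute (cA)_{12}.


Scalar multiplication: (cA)_{ij} = c * A_{ij}.
c = -8.2
A_{12} = -8.4
(cA)_{12} = -8.2 * -8.4 = 68.88

68.88


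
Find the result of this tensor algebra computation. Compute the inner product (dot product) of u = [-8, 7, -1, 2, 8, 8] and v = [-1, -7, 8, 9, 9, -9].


The inner product u . v = sum of u_i * v_i.
Term-by-term: -8 * -1, 7 * -7, -1 * 8, 2 * 9, 8 * 9, 8 * -9
Products: 8, -49, -8, 18, 72, -72
Sum = 8 + -49 + -8 + 18 + 72 + -72 = -31

-31


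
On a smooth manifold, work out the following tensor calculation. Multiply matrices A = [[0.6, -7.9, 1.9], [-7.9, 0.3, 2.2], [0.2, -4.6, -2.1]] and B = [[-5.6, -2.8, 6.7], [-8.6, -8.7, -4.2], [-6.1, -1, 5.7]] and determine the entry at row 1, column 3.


(AB)_{ij} = sum_k A_{ik} B_{kj}.
For i=1, j=3:
A_{11} * B_{13} = 0.6 * 6.7 = 4.02
A_{12} * B_{23} = -7.9 * -4.2 = 33.18
A_{13} * B_{33} = 1.9 * 5.7 = 10.83
Sum = 4.02 + 33.18 + 10.83 = 48.03

48.03


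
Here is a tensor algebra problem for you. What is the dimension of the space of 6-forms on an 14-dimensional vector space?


The dimension of the space of p-forms on an n-dimensional space is C(n, p).
n = 14, p = 6
C(14, 6) = 14! / (6! * 8!) = 3003

3003


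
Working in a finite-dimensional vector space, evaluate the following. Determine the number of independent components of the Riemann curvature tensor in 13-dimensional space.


The Riemann tensor in d dimensions has d^2(d^2 - 1)/12 independent components.
d = 13, so d^2 = 169
d^2 - 1 = 168
d^2(d^2 - 1) = 169 * 168 = 28392
Divide by 12: 28392 / 12 = 2366

2366


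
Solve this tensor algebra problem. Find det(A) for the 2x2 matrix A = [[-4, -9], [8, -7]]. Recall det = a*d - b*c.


For a 2x2 matrix [[a, b], [c, d]], det = a*d - b*c.
a = -4, b = -9, c = 8, d = -7
a*d = -4 * -7 = 28
b*c = -9 * 8 = -72
det = 28 - -72 = 100

100


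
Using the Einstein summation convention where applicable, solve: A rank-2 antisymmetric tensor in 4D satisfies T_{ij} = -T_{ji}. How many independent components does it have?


An antisymmetric rank-2 tensor satisfies A_{ij} = -A_{ji}, so diagonal entries are zero.
The independent components are the upper-triangular entries: C(n, 2) = n(n-1)/2.
n = 4
C(4, 2) = 4 * 3 / 2 = 12 / 2 = 6

6


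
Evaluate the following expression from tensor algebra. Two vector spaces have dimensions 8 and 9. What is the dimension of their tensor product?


The dimension of a tensor product is the product of dimensions.
dim(V) = 8, dim(W) = 9
dim(V (x) W) = 8 * 9 = 72

72


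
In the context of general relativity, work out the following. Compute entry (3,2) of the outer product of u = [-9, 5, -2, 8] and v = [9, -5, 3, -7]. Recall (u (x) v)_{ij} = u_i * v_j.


The outer product entry T_{ij} = u_i * v_j.
We need i=3, j=2.
u_3 = -2, v_2 = -5
T_{3,2} = -2 * -5 = 10

10


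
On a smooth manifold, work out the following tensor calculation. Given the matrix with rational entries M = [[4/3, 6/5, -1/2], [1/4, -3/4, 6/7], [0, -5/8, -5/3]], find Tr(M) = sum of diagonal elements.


The trace is the sum of diagonal entries.
Diagonal: M[1,1] = 4/3, M[2,2] = -3/4, M[3,3] = -5/3
Tr(M) = 4/3 + -3/4 + -5/3
Computing step by step:
After adding M[1,1]: 4/3
After adding M[2,2]: 7/12
After adding M[3,3]: -13/12
Tr(M) = -13/12

-13/12


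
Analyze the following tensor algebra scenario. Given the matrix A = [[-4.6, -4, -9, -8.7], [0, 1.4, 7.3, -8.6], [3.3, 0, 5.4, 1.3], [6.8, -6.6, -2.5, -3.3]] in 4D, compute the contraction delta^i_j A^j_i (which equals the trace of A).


The contraction (trace) of a rank-2 tensor is the sum of its diagonal elements.
Diagonal entries: A[1,1] = -4.6, A[2,2] = 1.4, A[3,3] = 5.4, A[4,4] = -3.3
Tr(A) = -4.6 + 1.4 + 5.4 + -3.3 = -1.1

-1.1


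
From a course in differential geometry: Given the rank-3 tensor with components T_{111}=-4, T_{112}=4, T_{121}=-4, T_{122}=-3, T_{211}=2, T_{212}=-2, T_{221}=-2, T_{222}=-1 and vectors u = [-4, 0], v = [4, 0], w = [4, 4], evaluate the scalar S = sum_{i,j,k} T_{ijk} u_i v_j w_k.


S = sum over i,j,k of T_{ijk} u_i v_j w_k. Expanding all 8 terms:
T_{111}*u_1*v_1*w_1 = -4*-4*4*4 = 256  (running total: 256)
T_{112}*u_1*v_1*w_2 = 4*-4*4*4 = -256  (running total: 0)
T_{121}*u_1*v_2*w_1 = -4*-4*0*4 = 0  (running total: 0)
T_{122}*u_1*v_2*w_2 = -3*-4*0*4 = 0  (running total: 0)
T_{211}*u_2*v_1*w_1 = 2*0*4*4 = 0  (running total: 0)
T_{212}*u_2*v_1*w_2 = -2*0*4*4 = 0  (running total: 0)
T_{221}*u_2*v_2*w_1 = -2*0*0*4 = 0  (running total: 0)
T_{222}*u_2*v_2*w_2 = -1*0*0*4 = 0  (running total: 0)
S = 0

0


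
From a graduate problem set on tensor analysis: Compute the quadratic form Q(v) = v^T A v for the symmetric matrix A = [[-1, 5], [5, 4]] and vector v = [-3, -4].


First compute Av:
(Av)_1 = -1*-3 + 5*-4 = -17
(Av)_2 = 5*-3 + 4*-4 = -31
Av = [-17, -31]
Then v^T (Av) = -3*-17 + -4*-31
= 51 + 124 = 175

175


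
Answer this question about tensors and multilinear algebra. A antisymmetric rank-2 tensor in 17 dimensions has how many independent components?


A antisymmetric rank-2 tensor in d dimensions has d(d-1)/2 independent components.
d = 17
d(d-1)/2 = 17 * 16 / 2 = 272 / 2 = 136

136


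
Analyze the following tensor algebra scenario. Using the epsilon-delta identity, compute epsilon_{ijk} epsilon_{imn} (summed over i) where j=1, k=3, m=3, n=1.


Using the identity: epsilon_{ijk} epsilon_{imn} = delta_{jm} delta_{kn} - delta_{jn} delta_{km}.
delta_{13} = 0
delta_{31} = 0
delta_{11} = 1
delta_{33} = 1
Result = 0 * 0 - 1 * 1 = 0 - 1 = -1

-1


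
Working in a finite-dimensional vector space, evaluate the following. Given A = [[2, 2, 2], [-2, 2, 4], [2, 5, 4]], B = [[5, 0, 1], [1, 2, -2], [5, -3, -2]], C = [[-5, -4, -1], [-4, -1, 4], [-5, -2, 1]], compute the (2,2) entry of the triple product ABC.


(ABC)_{22} = sum_m (AB)_{2m} C_{m2}. First compute row 2 of AB.
(AB)_{21} = -2*5 + 2*1 + 4*5 = 12
(AB)_{22} = -2*0 + 2*2 + 4*-3 = -8
(AB)_{23} = -2*1 + 2*-2 + 4*-2 = -14
Now contract with column 2 of C:
(AB)_{21} * C_{12} = 12 * -4 = -48
(AB)_{22} * C_{22} = -8 * -1 = 8
(AB)_{23} * C_{32} = -14 * -2 = 28
(ABC)_{22} = -48 + 8 + 28 = -12

-12


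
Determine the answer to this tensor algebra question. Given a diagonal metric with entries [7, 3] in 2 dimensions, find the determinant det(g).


For a diagonal metric, the determinant is the product of diagonal entries.
Diagonal entries: 7, 3
det(g) = 7 * 3 = 21

21


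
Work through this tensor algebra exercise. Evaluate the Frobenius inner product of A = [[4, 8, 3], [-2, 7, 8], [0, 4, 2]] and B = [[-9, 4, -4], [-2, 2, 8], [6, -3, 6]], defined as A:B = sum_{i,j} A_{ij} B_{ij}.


A:B = sum over all i,j of A_{ij} * B_{ij}.
Row 1: 4*-9=-36, 8*4=32, 3*-4=-12 => row sum = -16
Row 2: -2*-2=4, 7*2=14, 8*8=64 => row sum = 82
Row 3: 0*6=0, 4*-3=-12, 2*6=12 => row sum = 0
Total = -16 + 82 + 0 = 66

66


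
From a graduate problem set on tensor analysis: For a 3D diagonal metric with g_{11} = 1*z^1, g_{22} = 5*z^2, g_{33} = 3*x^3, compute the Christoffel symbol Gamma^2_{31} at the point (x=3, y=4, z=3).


For a diagonal metric, Gamma^k_{ij} = (1/2) g^{kk} (dg_{ik}/dx_j + dg_{jk}/dx_i - dg_{ij}/dx_k).
The metric is diagonal, so g_{ab} = 0 for a != b.
At the given point: g_{11} = 3, g_{22} = 45, g_{33} = 81
g^{22} = 1/45
dg_{32}/dx_1 = 0 (off-diagonal)
dg_{12}/dx_3 = 0 (off-diagonal)
dg_{31}/dx_2 = 0 (off-diagonal)
Numerator = 0 + 0 - 0 = 0
Gamma^2_{31} = 0 / (2 * 45) = 0

0


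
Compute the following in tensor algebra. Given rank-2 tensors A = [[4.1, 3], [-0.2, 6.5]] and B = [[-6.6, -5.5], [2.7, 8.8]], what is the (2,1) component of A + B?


Tensor addition is component-wise: (A + B)_{ij} = A_{ij} + B_{ij}.
A_{21} = -0.2
B_{21} = 2.7
(A + B)_{21} = -0.2 + 2.7 = 2.5

2.5


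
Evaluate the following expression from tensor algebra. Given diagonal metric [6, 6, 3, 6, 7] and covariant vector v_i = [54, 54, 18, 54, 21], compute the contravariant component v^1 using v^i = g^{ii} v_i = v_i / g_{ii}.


To raise an index with a diagonal metric: v^i = v_i / g_{ii}.
For index 1: v_1 = 54, g_{11} = 6
v^1 = 54 / 6 = 9

9


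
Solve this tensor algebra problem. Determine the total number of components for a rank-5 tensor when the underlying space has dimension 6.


The number of components of a rank-r tensor in d dimensions is d^r.
Here d = 6 and r = 5.
6^5 = 7776

7776


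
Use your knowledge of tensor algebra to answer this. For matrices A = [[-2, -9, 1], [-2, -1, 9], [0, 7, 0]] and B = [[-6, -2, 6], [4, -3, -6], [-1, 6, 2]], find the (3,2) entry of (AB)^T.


(AB)^T_{ij} = (AB)_{ji} = sum_k A_{jk} B_{ki}.
For i=3, j=2 we need (AB)_{23}:
A_{21} * B_{13} = -2 * 6 = -12
A_{22} * B_{23} = -1 * -6 = 6
A_{23} * B_{33} = 9 * 2 = 18
Sum = -12 + 6 + 18 = 12

12


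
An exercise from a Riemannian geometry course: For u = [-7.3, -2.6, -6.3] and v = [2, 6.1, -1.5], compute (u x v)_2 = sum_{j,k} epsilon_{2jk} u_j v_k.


(u x v)_2 = sum_{j,k} epsilon_{2jk} u_j v_k. Only permutations of (1,2,3) contribute; the two non-zero terms are:
eps_{213} u_1 v_3 = -1 * -7.3 * -1.5 = -10.95
eps_{231} u_3 v_1 = 1 * -6.3 * 2 = -12.6
(u x v)_2 = -23.55

-23.55


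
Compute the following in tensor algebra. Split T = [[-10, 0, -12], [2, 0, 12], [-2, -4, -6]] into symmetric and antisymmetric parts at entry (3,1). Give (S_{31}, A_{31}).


T_{31} = -2
T_{13} = -12
S_{31} = (-2 + -12)/2 = -14/2 = -7
A_{31} = (-2 - -12)/2 = 10/2 = 5
Check: S + A = -7 + 5 = -2 = T_{31}.

(-7, 5)


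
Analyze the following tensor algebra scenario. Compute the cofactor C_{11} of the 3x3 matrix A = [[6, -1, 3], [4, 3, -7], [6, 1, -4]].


To find cofactor C_{11}, delete row 1 and column 1.
The resulting 2x2 submatrix is: [[3, -7], [1, -4]]
Minor M_{11} = 3*-4 - -7*1
  = -12 - -7 = -5
Sign = (-1)^(1+1) = (-1)^2 = 1
Cofactor C_{11} = 1 * -5 = -5

-5


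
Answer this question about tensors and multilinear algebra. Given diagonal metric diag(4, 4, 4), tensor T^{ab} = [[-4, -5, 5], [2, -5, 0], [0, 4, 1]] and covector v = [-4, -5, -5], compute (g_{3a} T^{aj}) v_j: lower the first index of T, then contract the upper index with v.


Step 1: lower the first index. For a diagonal metric, g_{ia} T^{aj} = g_{ii} T^{ij} (no sum on i).
g_{33} = 4
S_3{}^1 = 4 * T^{31} = 4 * 0 = 0
S_3{}^2 = 4 * T^{32} = 4 * 4 = 16
S_3{}^3 = 4 * T^{33} = 4 * 1 = 4
Step 2: contract S_3{}^j with v_j.
S_3{}^1 * v_1 = 0 * -4 = 0
S_3{}^2 * v_2 = 16 * -5 = -80
S_3{}^3 * v_3 = 4 * -5 = -20
Result = 0 + -80 + -20 = -100

-100


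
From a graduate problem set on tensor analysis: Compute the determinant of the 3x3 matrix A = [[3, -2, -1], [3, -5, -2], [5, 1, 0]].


Expanding along the first row, det(A) = a11*M_11 - a12*M_12 + a13*M_13, where M_1j is the (1,j) minor.
Minor M_11 = -5*0 - -2*1 = 2
Minor M_12 = 3*0 - -2*5 = 10
Minor M_13 = 3*1 - -5*5 = 28
det = 3*(2) - -2*(10) + -1*(28)
    = 6 - -20 + -28
    = -2

-2


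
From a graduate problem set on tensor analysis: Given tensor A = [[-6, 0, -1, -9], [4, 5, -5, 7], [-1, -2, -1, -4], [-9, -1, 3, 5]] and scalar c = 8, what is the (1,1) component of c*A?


Scalar multiplication: (cA)_{ij} = c * A_{ij}.
c = 8
A_{11} = -6
(cA)_{11} = 8 * -6 = -48

-48


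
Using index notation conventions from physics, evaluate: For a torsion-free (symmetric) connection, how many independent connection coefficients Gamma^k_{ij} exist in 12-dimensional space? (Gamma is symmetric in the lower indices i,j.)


Christoffel symbols Gamma^k_{ij} are symmetric in i,j, so there are d * d(d+1)/2 independent symbols.
d = 12
d(d+1)/2 = 12 * 13 / 2 = 78
Total = 12 * 78 = 936

936


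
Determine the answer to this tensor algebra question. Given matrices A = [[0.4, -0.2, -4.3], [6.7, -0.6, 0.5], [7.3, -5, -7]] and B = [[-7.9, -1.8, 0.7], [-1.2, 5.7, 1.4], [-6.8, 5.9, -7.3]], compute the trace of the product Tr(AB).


Tr(AB) = sum_i (AB)_{ii} where (AB)_{ii} = sum_k A_{ik} B_{ki}.
(AB)_{11} = 0.4*-7.9 + -0.2*-1.2 + -4.3*-6.8 = 26.32
(AB)_{22} = 6.7*-1.8 + -0.6*5.7 + 0.5*5.9 = -12.53
(AB)_{33} = 7.3*0.7 + -5*1.4 + -7*-7.3 = 49.21
Tr(AB) = 26.32 + -12.53 + 49.21 = 63

63


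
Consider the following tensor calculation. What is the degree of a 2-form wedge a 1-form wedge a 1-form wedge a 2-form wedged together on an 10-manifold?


The degree of a wedge product is the sum of the degrees of the individual forms.
Degrees: 2, 1, 1, 2
Total degree = 2 + 1 + 1 + 2 = 6

6


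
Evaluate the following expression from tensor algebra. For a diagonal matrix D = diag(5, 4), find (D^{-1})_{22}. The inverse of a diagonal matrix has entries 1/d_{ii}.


For a diagonal matrix, the inverse has entries (D^{-1})_{ii} = 1/d_{ii}.
The diagonal entries are: d_{11} = 5, d_{22} = 4
We need (D^{-1})_{22} = 1/d_{22} = 1/4 = 1/4

1/4


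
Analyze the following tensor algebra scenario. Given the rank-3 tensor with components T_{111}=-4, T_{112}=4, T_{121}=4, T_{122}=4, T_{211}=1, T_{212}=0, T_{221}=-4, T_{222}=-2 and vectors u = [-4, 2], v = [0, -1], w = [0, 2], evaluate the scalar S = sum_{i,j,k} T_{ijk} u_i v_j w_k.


S = sum over i,j,k of T_{ijk} u_i v_j w_k. Expanding all 8 terms:
T_{111}*u_1*v_1*w_1 = -4*-4*0*0 = 0  (running total: 0)
T_{112}*u_1*v_1*w_2 = 4*-4*0*2 = 0  (running total: 0)
T_{121}*u_1*v_2*w_1 = 4*-4*-1*0 = 0  (running total: 0)
T_{122}*u_1*v_2*w_2 = 4*-4*-1*2 = 32  (running total: 32)
T_{211}*u_2*v_1*w_1 = 1*2*0*0 = 0  (running total: 32)
T_{212}*u_2*v_1*w_2 = 0*2*0*2 = 0  (running total: 32)
T_{221}*u_2*v_2*w_1 = -4*2*-1*0 = 0  (running total: 32)
T_{222}*u_2*v_2*w_2 = -2*2*-1*2 = 8  (running total: 40)
S = 40

40


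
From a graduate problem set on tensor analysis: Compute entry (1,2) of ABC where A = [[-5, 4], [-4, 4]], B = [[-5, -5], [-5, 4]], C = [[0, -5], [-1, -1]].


(ABC)_{12} = sum_m (AB)_{1m} C_{m2}. First compute row 1 of AB.
(AB)_{11} = -5*-5 + 4*-5 = 5
(AB)_{12} = -5*-5 + 4*4 = 41
Now contract with column 2 of C:
(AB)_{11} * C_{12} = 5 * -5 = -25
(AB)_{12} * C_{22} = 41 * -1 = -41
(ABC)_{12} = -25 + -41 = -66

-66


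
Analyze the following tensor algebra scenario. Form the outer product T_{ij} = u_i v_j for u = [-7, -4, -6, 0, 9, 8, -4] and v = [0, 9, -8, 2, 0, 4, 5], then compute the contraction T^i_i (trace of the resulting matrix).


The outer product gives T_{ij} = u_i v_j.
The trace (contraction) is Tr(T) = sum_i T_{ii} = sum_i u_i v_i.
Diagonal entries:
T_{11} = u_1 * v_1 = -7 * 0 = 0
T_{22} = u_2 * v_2 = -4 * 9 = -36
T_{33} = u_3 * v_3 = -6 * -8 = 48
T_{44} = u_4 * v_4 = 0 * 2 = 0
T_{55} = u_5 * v_5 = 9 * 0 = 0
T_{66} = u_6 * v_6 = 8 * 4 = 32
T_{77} = u_7 * v_7 = -4 * 5 = -20
Tr(T) = 0 + -36 + 48 + 0 + 0 + 32 + -20 = 24

24


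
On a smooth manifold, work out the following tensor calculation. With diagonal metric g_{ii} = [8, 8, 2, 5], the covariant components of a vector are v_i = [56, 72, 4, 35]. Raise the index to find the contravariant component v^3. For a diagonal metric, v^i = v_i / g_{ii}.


To raise an index with a diagonal metric: v^i = v_i / g_{ii}.
For index 3: v_3 = 4, g_{33} = 2
v^3 = 4 / 2 = 2

2


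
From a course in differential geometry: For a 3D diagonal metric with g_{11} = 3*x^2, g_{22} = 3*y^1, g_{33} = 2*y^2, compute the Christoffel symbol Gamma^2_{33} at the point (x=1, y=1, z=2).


For a diagonal metric, Gamma^k_{ij} = (1/2) g^{kk} (dg_{ik}/dx_j + dg_{jk}/dx_i - dg_{ij}/dx_k).
The metric is diagonal, so g_{ab} = 0 for a != b.
At the given point: g_{11} = 3, g_{22} = 3, g_{33} = 2
g^{22} = 1/3
dg_{32}/dx_3 = 0 (off-diagonal)
dg_{32}/dx_3 = 0 (off-diagonal)
dg_{33}/dx_2 = dg_{33}/dx_2 = 4
Numerator = 0 + 0 - 4 = -4
Gamma^2_{33} = -4 / (2 * 3) = -2/3

-2/3


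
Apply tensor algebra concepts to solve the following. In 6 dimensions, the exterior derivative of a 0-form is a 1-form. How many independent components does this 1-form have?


The exterior derivative of a p-form is a (p+1)-form.
Its number of independent components is C(n, p+1).
n = 6, p+1 = 1
C(6, 1) = 6

6


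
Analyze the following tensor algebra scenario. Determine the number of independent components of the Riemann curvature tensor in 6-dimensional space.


The Riemann tensor in d dimensions has d^2(d^2 - 1)/12 independent components.
d = 6, so d^2 = 36
d^2 - 1 = 35
d^2(d^2 - 1) = 36 * 35 = 1260
Divide by 12: 1260 / 12 = 105

105


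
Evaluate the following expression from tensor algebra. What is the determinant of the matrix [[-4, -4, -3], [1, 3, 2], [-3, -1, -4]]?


Expanding along the first row, det(A) = a11*M_11 - a12*M_12 + a13*M_13, where M_1j is the (1,j) minor.
Minor M_11 = 3*-4 - 2*-1 = -10
Minor M_12 = 1*-4 - 2*-3 = 2
Minor M_13 = 1*-1 - 3*-3 = 8
det = -4*(-10) - -4*(2) + -3*(8)
    = 40 - -8 + -24
    = 24

24


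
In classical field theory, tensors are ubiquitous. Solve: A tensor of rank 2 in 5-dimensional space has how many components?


The number of components of a rank-r tensor in d dimensions is d^r.
Here d = 5 and r = 2.
5^2 = 25

25


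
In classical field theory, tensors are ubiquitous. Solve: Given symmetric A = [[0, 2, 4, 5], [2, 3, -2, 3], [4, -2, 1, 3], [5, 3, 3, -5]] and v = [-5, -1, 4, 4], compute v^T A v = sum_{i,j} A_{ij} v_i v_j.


First compute Av:
(Av)_1 = 0*-5 + 2*-1 + 4*4 + 5*4 = 34
(Av)_2 = 2*-5 + 3*-1 + -2*4 + 3*4 = -9
(Av)_3 = 4*-5 + -2*-1 + 1*4 + 3*4 = -2
(Av)_4 = 5*-5 + 3*-1 + 3*4 + -5*4 = -36
Av = [34, -9, -2, -36]
Then v^T (Av) = -5*34 + -1*-9 + 4*-2 + 4*-36
= -170 + 9 + -8 + -144 = -313

-313


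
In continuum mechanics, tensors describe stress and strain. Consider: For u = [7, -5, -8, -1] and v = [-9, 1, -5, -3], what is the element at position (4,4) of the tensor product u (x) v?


The outer product entry T_{ij} = u_i * v_j.
We need i=4, j=4.
u_4 = -1, v_4 = -3
T_{4,4} = -1 * -3 = 3

3


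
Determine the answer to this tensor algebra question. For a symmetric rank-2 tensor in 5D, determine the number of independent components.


A symmetric rank-2 tensor in d dimensions has d(d+1)/2 independent components.
d = 5
d(d+1)/2 = 5 * 6 / 2 = 30 / 2 = 15

15


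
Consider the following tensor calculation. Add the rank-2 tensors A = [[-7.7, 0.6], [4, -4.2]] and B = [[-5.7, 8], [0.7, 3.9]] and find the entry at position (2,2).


Tensor addition is component-wise: (A + B)_{ij} = A_{ij} + B_{ij}.
A_{22} = -4.2
B_{22} = 3.9
(A + B)_{22} = -4.2 + 3.9 = -0.3

-0.3


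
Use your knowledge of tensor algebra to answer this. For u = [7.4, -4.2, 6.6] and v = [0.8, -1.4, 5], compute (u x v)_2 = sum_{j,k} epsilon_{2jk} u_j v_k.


(u x v)_2 = sum_{j,k} epsilon_{2jk} u_j v_k. Only permutations of (1,2,3) contribute; the two non-zero terms are:
eps_{213} u_1 v_3 = -1 * 7.4 * 5 = -37
eps_{231} u_3 v_1 = 1 * 6.6 * 0.8 = 5.28
(u x v)_2 = -31.72

-31.72


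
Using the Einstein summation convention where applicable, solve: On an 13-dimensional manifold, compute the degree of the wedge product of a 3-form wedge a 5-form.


The degree of a wedge product is the sum of the degrees of the individual forms.
Degrees: 3, 5
Total degree = 3 + 5 = 8

8


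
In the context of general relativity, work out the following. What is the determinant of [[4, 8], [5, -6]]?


For a 2x2 matrix [[a, b], [c, d]], det = a*d - b*c.
a = 4, b = 8, c = 5, d = -6
a*d = 4 * -6 = -24
b*c = 8 * 5 = 40
det = -24 - 40 = -64

-64


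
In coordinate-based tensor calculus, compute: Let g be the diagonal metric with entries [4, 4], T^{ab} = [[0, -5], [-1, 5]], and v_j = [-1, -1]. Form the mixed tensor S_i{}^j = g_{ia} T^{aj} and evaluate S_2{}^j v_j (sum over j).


Step 1: lower the first index. For a diagonal metric, g_{ia} T^{aj} = g_{ii} T^{ij} (no sum on i).
g_{22} = 4
S_2{}^1 = 4 * T^{21} = 4 * -1 = -4
S_2{}^2 = 4 * T^{22} = 4 * 5 = 20
Step 2: contract S_2{}^j with v_j.
S_2{}^1 * v_1 = -4 * -1 = 4
S_2{}^2 * v_2 = 20 * -1 = -20
Result = 4 + -20 = -16

-16


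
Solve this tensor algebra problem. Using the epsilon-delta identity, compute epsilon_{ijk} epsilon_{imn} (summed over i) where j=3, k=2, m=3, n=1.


Using the identity: epsilon_{ijk} epsilon_{imn} = delta_{jm} delta_{kn} - delta_{jn} delta_{km}.
delta_{33} = 1
delta_{21} = 0
delta_{31} = 0
delta_{23} = 0
Result = 1 * 0 - 0 * 0 = 0 - 0 = 0

0


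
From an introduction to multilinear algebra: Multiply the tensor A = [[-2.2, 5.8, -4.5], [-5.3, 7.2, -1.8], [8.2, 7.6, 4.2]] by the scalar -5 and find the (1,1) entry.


Scalar multiplication: (cA)_{ij} = c * A_{ij}.
c = -5
A_{11} = -2.2
(cA)_{11} = -5 * -2.2 = 11

11


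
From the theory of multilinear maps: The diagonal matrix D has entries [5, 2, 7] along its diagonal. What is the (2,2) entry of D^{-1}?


For a diagonal matrix, the inverse has entries (D^{-1})_{ii} = 1/d_{ii}.
The diagonal entries are: d_{11} = 5, d_{22} = 2, d_{33} = 7
We need (D^{-1})_{22} = 1/d_{22} = 1/2 = 1/2

1/2


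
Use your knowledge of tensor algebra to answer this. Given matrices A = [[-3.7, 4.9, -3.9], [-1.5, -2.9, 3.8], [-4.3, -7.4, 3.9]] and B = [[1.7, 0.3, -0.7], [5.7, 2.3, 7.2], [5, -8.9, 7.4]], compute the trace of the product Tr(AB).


Tr(AB) = sum_i (AB)_{ii} where (AB)_{ii} = sum_k A_{ik} B_{ki}.
(AB)_{11} = -3.7*1.7 + 4.9*5.7 + -3.9*5 = 2.14
(AB)_{22} = -1.5*0.3 + -2.9*2.3 + 3.8*-8.9 = -40.94
(AB)_{33} = -4.3*-0.7 + -7.4*7.2 + 3.9*7.4 = -21.41
Tr(AB) = 2.14 + -40.94 + -21.41 = -60.21

-60.21
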